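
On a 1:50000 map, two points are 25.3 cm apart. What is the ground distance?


ground = 25.3 cm * 50000 / 100 = 12650.0 m = 12.65 km

12.65 km


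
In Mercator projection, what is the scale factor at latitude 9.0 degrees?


SF = 1 / cos(9.0) = 1 / 0.987688 = 1.012

1.012


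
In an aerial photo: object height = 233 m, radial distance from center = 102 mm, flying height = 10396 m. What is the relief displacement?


d = h * r / H = 233 * 102 / 10396 = 2.29 mm

2.29 mm


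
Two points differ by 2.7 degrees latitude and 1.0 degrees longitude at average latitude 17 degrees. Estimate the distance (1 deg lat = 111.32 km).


dlat_km = 2.7 * 111.32 = 300.564
dlon_km = 1.0 * 111.32 * cos(17) ≈ 106.456
dist = sqrt(300.564^2 + 106.456^2) ≈ 318.9 km

318.9 km


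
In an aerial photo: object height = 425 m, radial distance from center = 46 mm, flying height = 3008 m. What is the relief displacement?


d = h * r / H = 425 * 46 / 3008 = 6.5 mm

6.5 mm


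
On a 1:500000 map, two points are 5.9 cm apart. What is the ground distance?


ground = 5.9 cm * 500000 / 100 = 29500.0 m = 29.5 km

29.5 km


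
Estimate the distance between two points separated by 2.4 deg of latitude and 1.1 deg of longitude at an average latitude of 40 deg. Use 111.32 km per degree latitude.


dlat_km = 2.4 * 111.32 = 267.168
dlon_km = 1.1 * 111.32 * cos(40) ≈ 93.804
dist = sqrt(267.168^2 + 93.804^2) ≈ 283.2 km

283.2 km


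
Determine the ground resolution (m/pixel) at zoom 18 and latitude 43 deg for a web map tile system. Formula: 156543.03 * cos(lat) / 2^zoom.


res = 156543.03 * cos(43) / 2^18 = 156543.03 * 0.7313537 / 262144 = 0.44 m/pixel

0.44 m/pixel


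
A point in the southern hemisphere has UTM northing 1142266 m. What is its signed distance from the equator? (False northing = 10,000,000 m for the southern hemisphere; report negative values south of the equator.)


For southern: actual = 1142266 - 10000000 = -8857734 m

-8857734 m


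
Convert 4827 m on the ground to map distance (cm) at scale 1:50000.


map_cm = 4827 * 100 / 50000 = 9.654 cm ≈ 9.65 cm

9.65 cm


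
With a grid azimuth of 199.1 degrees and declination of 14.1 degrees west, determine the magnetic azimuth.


magnetic azimuth = grid azimuth - declination (east +ve)
mag_az = 199.1 - -14.1 = 213.2 degrees

213.2 degrees


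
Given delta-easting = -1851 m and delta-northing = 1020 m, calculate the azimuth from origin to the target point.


az = atan2(-1851, 1020) = -61.1 deg
adjusted to 0-360: 298.9 degrees

298.9 degrees


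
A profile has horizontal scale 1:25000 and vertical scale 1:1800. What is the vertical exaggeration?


VE = horizontal_scale / vertical_scale = 25000 / 1800 ≈ 13.9

13.9x


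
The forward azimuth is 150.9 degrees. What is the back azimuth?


back azimuth = (150.9 + 180) mod 360 = 330.9 degrees

330.9 degrees


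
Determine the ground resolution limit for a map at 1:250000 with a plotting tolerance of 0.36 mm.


ground = 0.36 mm * 250000 / 1000 = 90.0 m

90.0 m


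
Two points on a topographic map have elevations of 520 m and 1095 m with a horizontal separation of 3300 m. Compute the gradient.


gradient = (1095 - 520) / 3300 = 575 / 3300 = 0.1742

0.1742


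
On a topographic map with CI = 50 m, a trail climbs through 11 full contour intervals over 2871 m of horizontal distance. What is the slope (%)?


elevation change = 11 * 50 = 550 m
slope = 550 / 2871 * 100 = 19.2%

19.2%


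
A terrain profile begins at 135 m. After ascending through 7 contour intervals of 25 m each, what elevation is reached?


elevation = 135 + 7 * 25 = 310 m

310 m


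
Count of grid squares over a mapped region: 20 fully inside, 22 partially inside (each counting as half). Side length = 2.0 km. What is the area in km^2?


effective squares = 20 + 22 * 0.5 = 31.0
area = 31.0 * 4.0 = 124.0 km^2

124.0 km^2


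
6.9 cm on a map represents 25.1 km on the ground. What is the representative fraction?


ground = 25.1 km = 2510000 cm; RF denominator = ground / map = 2510000 / 6.9 ≈ 363768; RF = 1:363768

1:363768


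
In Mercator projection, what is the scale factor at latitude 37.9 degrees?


SF = 1 / cos(37.9) = 1 / 0.789084 = 1.267

1.267


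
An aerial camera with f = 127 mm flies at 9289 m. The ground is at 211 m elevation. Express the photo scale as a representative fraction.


scale = f / (H - h) = 127 mm / 9078 m = 127 / 9078000 = 1:71480

1:71480


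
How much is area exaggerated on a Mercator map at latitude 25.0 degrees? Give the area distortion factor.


area_distortion = 1/cos^2(25.0) = 1.217

1.217


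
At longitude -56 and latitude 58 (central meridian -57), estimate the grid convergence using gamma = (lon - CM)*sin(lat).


gamma = (-56 - -57) * sin(58) = 1 * 0.848048 = 0.848 degrees

0.848 degrees


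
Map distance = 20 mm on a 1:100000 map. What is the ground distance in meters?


ground = 20 mm * 100000 / 1000 = 2000.0 m

2000.0 m


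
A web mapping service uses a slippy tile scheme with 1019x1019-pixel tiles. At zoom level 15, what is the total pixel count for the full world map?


tiles per axis = 2^15 = 32768
total tiles = 32768^2 = 1073741824
pixels per axis = 32768 * 1019 = 33390592
total pixels = 33390592^2 = 1114931634110464

1114931634110464 pixels


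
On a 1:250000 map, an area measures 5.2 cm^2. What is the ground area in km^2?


ground_area = 5.2 * (250000/100)^2 = 32500000.0 m^2 = 32.5 km^2

32.5 km^2


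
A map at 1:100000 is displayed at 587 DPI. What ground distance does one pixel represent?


pixel_cm = 2.54 / 587 ≈ 0.004327 cm
ground = pixel_cm * 100000 / 100 = 2.54 * 100000 / (587 * 100) = 254000 / 58700 ≈ 4.33 m

4.33 m


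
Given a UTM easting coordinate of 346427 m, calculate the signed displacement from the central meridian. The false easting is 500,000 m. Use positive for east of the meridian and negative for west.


displacement = 346427 - 500000 = -153573 m

-153573 m


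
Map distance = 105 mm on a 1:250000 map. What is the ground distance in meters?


ground = 105 mm * 250000 / 1000 = 26250.0 m

26250.0 m


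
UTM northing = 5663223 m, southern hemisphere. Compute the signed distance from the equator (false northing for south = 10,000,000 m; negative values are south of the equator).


For southern: actual = 5663223 - 10000000 = -4336777 m

-4336777 m


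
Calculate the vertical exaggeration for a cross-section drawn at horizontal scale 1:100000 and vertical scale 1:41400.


VE = horizontal_scale / vertical_scale = 100000 / 41400 ≈ 2.4

2.4x


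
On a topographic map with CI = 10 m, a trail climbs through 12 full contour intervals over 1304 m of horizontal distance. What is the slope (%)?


elevation change = 12 * 10 = 120 m
slope = 120 / 1304 * 100 = 9.2%

9.2%


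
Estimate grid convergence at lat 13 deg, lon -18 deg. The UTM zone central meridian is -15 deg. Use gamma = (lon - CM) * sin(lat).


gamma = (-18 - -15) * sin(13) = -3 * 0.224951 = -0.675 degrees

-0.675 degrees


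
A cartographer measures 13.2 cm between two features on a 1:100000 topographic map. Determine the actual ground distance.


ground = 13.2 cm * 100000 / 100 = 13200.0 m = 13.2 km

13.2 km


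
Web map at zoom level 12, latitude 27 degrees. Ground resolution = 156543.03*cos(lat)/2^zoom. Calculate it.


res = 156543.03 * cos(27) / 2^12 = 156543.03 * 0.89100652 / 4096 = 34.05 m/pixel

34.05 m/pixel


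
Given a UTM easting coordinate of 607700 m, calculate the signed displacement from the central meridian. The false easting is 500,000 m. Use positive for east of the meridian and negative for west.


displacement = 607700 - 500000 = 107700 m

107700 m


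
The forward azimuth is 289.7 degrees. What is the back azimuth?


back azimuth = (289.7 + 180) mod 360 = 109.7 degrees

109.7 degrees


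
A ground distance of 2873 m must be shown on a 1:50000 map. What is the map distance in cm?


map_cm = 2873 * 100 / 50000 = 5.746 cm ≈ 5.75 cm

5.75 cm


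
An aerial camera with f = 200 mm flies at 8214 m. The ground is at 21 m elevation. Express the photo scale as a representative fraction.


scale = f / (H - h) = 200 mm / 8193 m = 200 / 8193000 = 1:40965

1:40965


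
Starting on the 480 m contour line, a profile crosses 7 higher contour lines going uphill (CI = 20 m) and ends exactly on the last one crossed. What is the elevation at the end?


elevation = 480 + 7 * 20 = 620 m

620 m


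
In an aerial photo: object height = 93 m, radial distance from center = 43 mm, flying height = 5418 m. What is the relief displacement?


d = h * r / H = 93 * 43 / 5418 = 0.74 mm

0.74 mm


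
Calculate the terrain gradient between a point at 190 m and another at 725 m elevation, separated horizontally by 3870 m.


gradient = (725 - 190) / 3870 = 535 / 3870 = 0.1382

0.1382


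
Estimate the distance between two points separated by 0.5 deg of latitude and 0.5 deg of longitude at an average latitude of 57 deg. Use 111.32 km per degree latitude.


dlat_km = 0.5 * 111.32 = 55.66
dlon_km = 0.5 * 111.32 * cos(57) ≈ 30.315
dist = sqrt(55.66^2 + 30.315^2) ≈ 63.4 km

63.4 km


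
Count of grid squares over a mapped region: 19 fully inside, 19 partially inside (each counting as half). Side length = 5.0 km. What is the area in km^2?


effective squares = 19 + 19 * 0.5 = 28.5
area = 28.5 * 25.0 = 712.5 km^2

712.5 km^2


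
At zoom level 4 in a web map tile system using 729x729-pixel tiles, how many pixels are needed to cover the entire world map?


tiles per axis = 2^4 = 16
total tiles = 16^2 = 256
pixels per axis = 16 * 729 = 11664
total pixels = 11664^2 = 136048896

136048896 pixels


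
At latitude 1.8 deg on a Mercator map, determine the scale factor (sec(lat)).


SF = 1 / cos(1.8) = 1 / 0.999507 = 1.0

1.0


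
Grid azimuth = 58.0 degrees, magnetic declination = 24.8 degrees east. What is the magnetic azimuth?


magnetic azimuth = grid azimuth - declination (east +ve)
mag_az = 58.0 - 24.8 = 33.2 degrees

33.2 degrees


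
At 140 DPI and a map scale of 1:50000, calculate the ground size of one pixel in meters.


pixel_cm = 2.54 / 140 ≈ 0.018143 cm
ground = pixel_cm * 50000 / 100 = 2.54 * 50000 / (140 * 100) = 127000 / 14000 ≈ 9.07 m

9.07 m


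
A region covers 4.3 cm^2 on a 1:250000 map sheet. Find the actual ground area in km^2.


ground_area = 4.3 * (250000/100)^2 = 26875000.0 m^2 = 26.875 km^2

26.875 km^2


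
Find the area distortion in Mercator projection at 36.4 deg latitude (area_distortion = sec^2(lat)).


area_distortion = 1/cos^2(36.4) = 1.544

1.544


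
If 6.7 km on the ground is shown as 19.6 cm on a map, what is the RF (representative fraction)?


ground = 6.7 km = 670000 cm; RF denominator = ground / map = 670000 / 19.6 ≈ 34184; RF = 1:34184

1:34184


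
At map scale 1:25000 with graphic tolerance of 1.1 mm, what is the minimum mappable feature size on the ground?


ground = 1.1 mm * 25000 / 1000 = 27.5 m

27.5 m


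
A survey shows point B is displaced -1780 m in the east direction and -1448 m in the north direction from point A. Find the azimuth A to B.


az = atan2(-1780, -1448) = -129.1 deg
adjusted to 0-360: 230.9 degrees

230.9 degrees


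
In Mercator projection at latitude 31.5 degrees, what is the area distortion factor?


area_distortion = 1/cos^2(31.5) = 1.376

1.376


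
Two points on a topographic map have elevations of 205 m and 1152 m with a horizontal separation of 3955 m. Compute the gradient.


gradient = (1152 - 205) / 3955 = 947 / 3955 = 0.2394

0.2394


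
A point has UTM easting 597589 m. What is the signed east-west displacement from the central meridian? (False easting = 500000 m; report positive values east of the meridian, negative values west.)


displacement = 597589 - 500000 = 97589 m

97589 m


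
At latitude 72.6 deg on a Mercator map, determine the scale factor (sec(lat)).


SF = 1 / cos(72.6) = 1 / 0.299041 = 3.344

3.344


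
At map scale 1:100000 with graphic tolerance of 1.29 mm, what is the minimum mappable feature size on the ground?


ground = 1.29 mm * 100000 / 1000 = 129.0 m

129.0 m


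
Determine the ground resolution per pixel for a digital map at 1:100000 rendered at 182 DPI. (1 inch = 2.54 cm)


pixel_cm = 2.54 / 182 ≈ 0.013956 cm
ground = pixel_cm * 100000 / 100 = 2.54 * 100000 / (182 * 100) = 254000 / 18200 ≈ 13.96 m

13.96 m


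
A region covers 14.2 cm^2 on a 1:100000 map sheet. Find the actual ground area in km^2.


ground_area = 14.2 * (100000/100)^2 = 14200000.0 m^2 = 14.2 km^2

14.2 km^2


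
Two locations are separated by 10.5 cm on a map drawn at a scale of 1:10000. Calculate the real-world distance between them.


ground = 10.5 cm * 10000 / 100 = 1050.0 m = 1.05 km

1.05 km


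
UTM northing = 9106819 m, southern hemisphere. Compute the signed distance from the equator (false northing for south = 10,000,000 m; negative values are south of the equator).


For southern: actual = 9106819 - 10000000 = -893181 m

-893181 m


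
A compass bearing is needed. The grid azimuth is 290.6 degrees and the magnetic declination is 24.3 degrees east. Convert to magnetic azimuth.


magnetic azimuth = grid azimuth - declination (east +ve)
mag_az = 290.6 - 24.3 = 266.3 degrees

266.3 degrees


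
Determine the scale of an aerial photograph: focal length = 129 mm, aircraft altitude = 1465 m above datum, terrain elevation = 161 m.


scale = f / (H - h) = 129 mm / 1304 m = 129 / 1304000 = 1:10109

1:10109


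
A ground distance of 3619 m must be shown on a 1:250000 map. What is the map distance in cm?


map_cm = 3619 * 100 / 250000 = 1.4476 cm ≈ 1.45 cm

1.45 cm


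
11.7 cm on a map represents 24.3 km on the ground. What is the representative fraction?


ground = 24.3 km = 2430000 cm; RF denominator = ground / map = 2430000 / 11.7 ≈ 207692; RF = 1:207692

1:207692


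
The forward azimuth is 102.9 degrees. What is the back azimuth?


back azimuth = (102.9 + 180) mod 360 = 282.9 degrees

282.9 degrees


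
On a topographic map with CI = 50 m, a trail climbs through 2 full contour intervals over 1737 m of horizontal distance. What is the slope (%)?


elevation change = 2 * 50 = 100 m
slope = 100 / 1737 * 100 = 5.8%

5.8%


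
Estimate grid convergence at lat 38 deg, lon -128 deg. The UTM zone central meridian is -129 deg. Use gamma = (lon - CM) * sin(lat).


gamma = (-128 - -129) * sin(38) = 1 * 0.615661 = 0.616 degrees

0.616 degrees


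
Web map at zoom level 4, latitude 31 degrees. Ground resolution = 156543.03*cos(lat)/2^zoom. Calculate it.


res = 156543.03 * cos(31) / 2^4 = 156543.03 * 0.8571673 / 16 = 8386.47 m/pixel

8386.47 m/pixel


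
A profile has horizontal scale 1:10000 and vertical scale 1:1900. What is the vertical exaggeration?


VE = horizontal_scale / vertical_scale = 10000 / 1900 ≈ 5.3

5.3x


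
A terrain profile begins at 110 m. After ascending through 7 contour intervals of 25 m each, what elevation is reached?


elevation = 110 + 7 * 25 = 285 m

285 m


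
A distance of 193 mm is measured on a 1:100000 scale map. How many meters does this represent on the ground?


ground = 193 mm * 100000 / 1000 = 19300.0 m

19300.0 m


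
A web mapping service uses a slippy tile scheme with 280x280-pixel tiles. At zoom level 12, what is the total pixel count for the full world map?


tiles per axis = 2^12 = 4096
total tiles = 4096^2 = 16777216
pixels per axis = 4096 * 280 = 1146880
total pixels = 1146880^2 = 1315333734400

1315333734400 pixels


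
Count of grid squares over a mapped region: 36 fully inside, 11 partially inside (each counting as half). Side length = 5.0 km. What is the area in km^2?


effective squares = 36 + 11 * 0.5 = 41.5
area = 41.5 * 25.0 = 1037.5 km^2

1037.5 km^2


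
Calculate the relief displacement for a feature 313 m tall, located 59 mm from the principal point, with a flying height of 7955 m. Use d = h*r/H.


d = h * r / H = 313 * 59 / 7955 = 2.32 mm

2.32 mm


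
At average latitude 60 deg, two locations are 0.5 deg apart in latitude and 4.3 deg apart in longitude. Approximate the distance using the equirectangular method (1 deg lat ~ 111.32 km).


dlat_km = 0.5 * 111.32 = 55.66
dlon_km = 4.3 * 111.32 * cos(60) ≈ 239.338
dist = sqrt(55.66^2 + 239.338^2) ≈ 245.7 km

245.7 km


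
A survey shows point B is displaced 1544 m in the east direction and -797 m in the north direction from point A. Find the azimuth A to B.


az = atan2(1544, -797) = 117.3 deg
adjusted to 0-360: 117.3 degrees

117.3 degrees


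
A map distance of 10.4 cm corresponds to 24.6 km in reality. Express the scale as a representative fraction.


ground = 24.6 km = 2460000 cm; RF denominator = ground / map = 2460000 / 10.4 ≈ 236538; RF = 1:236538

1:236538


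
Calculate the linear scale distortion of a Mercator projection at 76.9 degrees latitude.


SF = 1 / cos(76.9) = 1 / 0.226651 = 4.412

4.412


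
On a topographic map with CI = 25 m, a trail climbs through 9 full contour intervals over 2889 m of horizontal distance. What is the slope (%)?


elevation change = 9 * 25 = 225 m
slope = 225 / 2889 * 100 = 7.8%

7.8%


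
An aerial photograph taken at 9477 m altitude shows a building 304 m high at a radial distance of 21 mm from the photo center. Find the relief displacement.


d = h * r / H = 304 * 21 / 9477 = 0.67 mm

0.67 mm


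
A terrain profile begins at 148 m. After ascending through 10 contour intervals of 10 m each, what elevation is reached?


elevation = 148 + 10 * 10 = 248 m

248 m


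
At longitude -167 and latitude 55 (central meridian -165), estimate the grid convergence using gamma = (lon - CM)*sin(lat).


gamma = (-167 - -165) * sin(55) = -2 * 0.819152 = -1.638 degrees

-1.638 degrees


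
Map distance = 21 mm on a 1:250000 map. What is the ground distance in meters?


ground = 21 mm * 250000 / 1000 = 5250.0 m

5250.0 m


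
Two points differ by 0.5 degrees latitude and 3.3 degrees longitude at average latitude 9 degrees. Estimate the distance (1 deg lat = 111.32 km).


dlat_km = 0.5 * 111.32 = 55.66
dlon_km = 3.3 * 111.32 * cos(9) ≈ 362.833
dist = sqrt(55.66^2 + 362.833^2) ≈ 367.1 km

367.1 km


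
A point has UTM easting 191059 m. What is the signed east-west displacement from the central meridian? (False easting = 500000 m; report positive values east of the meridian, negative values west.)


displacement = 191059 - 500000 = -308941 m

-308941 m


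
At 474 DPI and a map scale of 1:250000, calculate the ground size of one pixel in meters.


pixel_cm = 2.54 / 474 ≈ 0.005359 cm
ground = pixel_cm * 250000 / 100 = 2.54 * 250000 / (474 * 100) = 635000 / 47400 ≈ 13.4 m

13.4 m


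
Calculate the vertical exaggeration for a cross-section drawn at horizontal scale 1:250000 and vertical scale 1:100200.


VE = horizontal_scale / vertical_scale = 250000 / 100200 ≈ 2.5

2.5x


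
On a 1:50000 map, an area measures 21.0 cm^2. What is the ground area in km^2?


ground_area = 21.0 * (50000/100)^2 = 5250000.0 m^2 = 5.25 km^2

5.25 km^2


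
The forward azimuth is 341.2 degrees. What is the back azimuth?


back azimuth = (341.2 + 180) mod 360 = 161.2 degrees

161.2 degrees


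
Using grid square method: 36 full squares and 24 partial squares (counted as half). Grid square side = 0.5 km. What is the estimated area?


effective squares = 36 + 24 * 0.5 = 48.0
area = 48.0 * 0.25 = 12.0 km^2

12.0 km^2


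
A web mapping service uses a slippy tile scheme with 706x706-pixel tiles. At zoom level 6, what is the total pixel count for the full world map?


tiles per axis = 2^6 = 64
total tiles = 64^2 = 4096
pixels per axis = 64 * 706 = 45184
total pixels = 45184^2 = 2041593856

2041593856 pixels


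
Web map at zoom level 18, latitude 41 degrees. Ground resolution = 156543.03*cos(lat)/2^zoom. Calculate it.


res = 156543.03 * cos(41) / 2^18 = 156543.03 * 0.75470958 / 262144 = 0.45 m/pixel

0.45 m/pixel


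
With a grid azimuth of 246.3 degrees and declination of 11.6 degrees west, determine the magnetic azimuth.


magnetic azimuth = grid azimuth - declination (east +ve)
mag_az = 246.3 - -11.6 = 257.9 degrees

257.9 degrees


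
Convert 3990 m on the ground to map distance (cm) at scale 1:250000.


map_cm = 3990 * 100 / 250000 = 1.596 cm ≈ 1.6 cm

1.6 cm


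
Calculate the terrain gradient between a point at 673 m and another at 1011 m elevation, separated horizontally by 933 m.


gradient = (1011 - 673) / 933 = 338 / 933 = 0.3623

0.3623


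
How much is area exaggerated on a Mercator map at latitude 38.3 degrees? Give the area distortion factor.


area_distortion = 1/cos^2(38.3) = 1.624

1.624


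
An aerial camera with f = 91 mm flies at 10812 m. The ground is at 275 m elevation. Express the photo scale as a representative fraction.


scale = f / (H - h) = 91 mm / 10537 m = 91 / 10537000 = 1:115791

1:115791


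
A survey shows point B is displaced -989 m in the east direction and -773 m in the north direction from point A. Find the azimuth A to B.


az = atan2(-989, -773) = -128.0 deg
adjusted to 0-360: 232.0 degrees

232.0 degrees


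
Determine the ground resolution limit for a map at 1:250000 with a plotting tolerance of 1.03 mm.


ground = 1.03 mm * 250000 / 1000 = 257.5 m

257.5 m


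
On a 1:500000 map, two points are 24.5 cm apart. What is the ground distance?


ground = 24.5 cm * 500000 / 100 = 122500.0 m = 122.5 km

122.5 km


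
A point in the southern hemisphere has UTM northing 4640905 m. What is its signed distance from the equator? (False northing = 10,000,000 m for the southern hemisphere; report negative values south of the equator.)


For southern: actual = 4640905 - 10000000 = -5359095 m

-5359095 m


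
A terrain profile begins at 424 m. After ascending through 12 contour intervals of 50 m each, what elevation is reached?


elevation = 424 + 12 * 50 = 1024 m

1024 m


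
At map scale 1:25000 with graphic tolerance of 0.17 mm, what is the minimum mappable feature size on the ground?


ground = 0.17 mm * 25000 / 1000 = 4.25 m

4.25 m


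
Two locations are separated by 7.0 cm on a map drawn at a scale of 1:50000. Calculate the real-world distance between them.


ground = 7.0 cm * 50000 / 100 = 3500.0 m = 3.5 km

3.5 km


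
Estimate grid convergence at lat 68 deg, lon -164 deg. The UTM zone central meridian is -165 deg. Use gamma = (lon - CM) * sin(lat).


gamma = (-164 - -165) * sin(68) = 1 * 0.927184 = 0.927 degrees

0.927 degrees


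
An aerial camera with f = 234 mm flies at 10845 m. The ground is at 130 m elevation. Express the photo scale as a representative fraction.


scale = f / (H - h) = 234 mm / 10715 m = 234 / 10715000 = 1:45791

1:45791


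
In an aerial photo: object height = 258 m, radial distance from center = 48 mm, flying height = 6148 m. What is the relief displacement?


d = h * r / H = 258 * 48 / 6148 = 2.01 mm

2.01 mm


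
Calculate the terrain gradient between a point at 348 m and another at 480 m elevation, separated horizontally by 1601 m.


gradient = (480 - 348) / 1601 = 132 / 1601 = 0.0824

0.0824


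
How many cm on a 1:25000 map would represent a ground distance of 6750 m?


map_cm = 6750 * 100 / 25000 = 27.0 cm

27.0 cm


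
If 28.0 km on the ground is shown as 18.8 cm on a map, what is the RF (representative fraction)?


ground = 28.0 km = 2800000 cm; RF denominator = ground / map = 2800000 / 18.8 ≈ 148936; RF = 1:148936

1:148936


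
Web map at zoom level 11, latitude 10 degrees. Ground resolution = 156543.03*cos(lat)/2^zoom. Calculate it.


res = 156543.03 * cos(10) / 2^11 = 156543.03 * 0.98480775 / 2048 = 75.28 m/pixel

75.28 m/pixel


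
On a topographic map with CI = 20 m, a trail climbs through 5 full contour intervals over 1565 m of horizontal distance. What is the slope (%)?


elevation change = 5 * 20 = 100 m
slope = 100 / 1565 * 100 = 6.4%

6.4%


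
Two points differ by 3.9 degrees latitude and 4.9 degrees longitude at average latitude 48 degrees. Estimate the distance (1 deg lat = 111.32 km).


dlat_km = 3.9 * 111.32 = 434.148
dlon_km = 4.9 * 111.32 * cos(48) ≈ 364.989
dist = sqrt(434.148^2 + 364.989^2) ≈ 567.2 km

567.2 km


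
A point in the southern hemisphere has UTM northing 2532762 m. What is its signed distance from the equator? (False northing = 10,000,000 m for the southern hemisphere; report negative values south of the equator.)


For southern: actual = 2532762 - 10000000 = -7467238 m

-7467238 m


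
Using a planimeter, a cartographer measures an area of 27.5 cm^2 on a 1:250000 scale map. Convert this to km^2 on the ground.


ground_area = 27.5 * (250000/100)^2 = 171875000.0 m^2 = 171.875 km^2

171.875 km^2


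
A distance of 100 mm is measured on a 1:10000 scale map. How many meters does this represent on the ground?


ground = 100 mm * 10000 / 1000 = 1000.0 m

1000.0 m


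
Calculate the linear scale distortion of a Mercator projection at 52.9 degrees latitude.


SF = 1 / cos(52.9) = 1 / 0.603208 = 1.658

1.658


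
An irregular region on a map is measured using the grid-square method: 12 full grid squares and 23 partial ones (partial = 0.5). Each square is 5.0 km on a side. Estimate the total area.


effective squares = 12 + 23 * 0.5 = 23.5
area = 23.5 * 25.0 = 587.5 km^2

587.5 km^2


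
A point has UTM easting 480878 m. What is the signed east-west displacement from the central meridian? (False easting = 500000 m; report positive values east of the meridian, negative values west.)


displacement = 480878 - 500000 = -19122 m

-19122 m


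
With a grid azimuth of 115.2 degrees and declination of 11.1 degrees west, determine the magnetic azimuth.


magnetic azimuth = grid azimuth - declination (east +ve)
mag_az = 115.2 - -11.1 = 126.3 degrees

126.3 degrees


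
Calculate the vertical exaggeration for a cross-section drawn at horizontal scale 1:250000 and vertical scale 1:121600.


VE = horizontal_scale / vertical_scale = 250000 / 121600 ≈ 2.1

2.1x


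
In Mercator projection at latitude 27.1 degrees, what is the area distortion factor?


area_distortion = 1/cos^2(27.1) = 1.262

1.262


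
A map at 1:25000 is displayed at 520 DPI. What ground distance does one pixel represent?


pixel_cm = 2.54 / 520 ≈ 0.004885 cm
ground = pixel_cm * 25000 / 100 = 2.54 * 25000 / (520 * 100) = 63500 / 52000 ≈ 1.22 m

1.22 m


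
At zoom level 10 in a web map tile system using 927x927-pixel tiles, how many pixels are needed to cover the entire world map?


tiles per axis = 2^10 = 1024
total tiles = 1024^2 = 1048576
pixels per axis = 1024 * 927 = 949248
total pixels = 949248^2 = 901071765504

901071765504 pixels


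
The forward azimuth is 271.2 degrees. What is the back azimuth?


back azimuth = (271.2 + 180) mod 360 = 91.2 degrees

91.2 degrees


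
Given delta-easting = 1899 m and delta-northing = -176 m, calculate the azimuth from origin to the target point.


az = atan2(1899, -176) = 95.3 deg
adjusted to 0-360: 95.3 degrees

95.3 degrees


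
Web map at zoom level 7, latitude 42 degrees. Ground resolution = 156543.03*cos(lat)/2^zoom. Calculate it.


res = 156543.03 * cos(42) / 2^7 = 156543.03 * 0.74314483 / 128 = 908.86 m/pixel

908.86 m/pixel


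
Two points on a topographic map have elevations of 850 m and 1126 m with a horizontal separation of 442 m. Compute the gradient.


gradient = (1126 - 850) / 442 = 276 / 442 = 0.6244

0.6244


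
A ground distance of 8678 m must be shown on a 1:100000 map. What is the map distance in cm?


map_cm = 8678 * 100 / 100000 = 8.678 cm ≈ 8.68 cm

8.68 cm


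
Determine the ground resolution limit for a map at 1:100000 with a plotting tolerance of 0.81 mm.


ground = 0.81 mm * 100000 / 1000 = 81.0 m

81.0 m


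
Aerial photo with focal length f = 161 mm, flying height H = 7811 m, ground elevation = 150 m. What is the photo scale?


scale = f / (H - h) = 161 mm / 7661 m = 161 / 7661000 = 1:47584

1:47584


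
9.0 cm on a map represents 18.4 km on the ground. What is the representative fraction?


ground = 18.4 km = 1840000 cm; RF denominator = ground / map = 1840000 / 9.0 ≈ 204444; RF = 1:204444

1:204444


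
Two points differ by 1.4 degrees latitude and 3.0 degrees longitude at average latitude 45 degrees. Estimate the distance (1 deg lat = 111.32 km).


dlat_km = 1.4 * 111.32 = 155.848
dlon_km = 3.0 * 111.32 * cos(45) ≈ 236.145
dist = sqrt(155.848^2 + 236.145^2) ≈ 282.9 km

282.9 km


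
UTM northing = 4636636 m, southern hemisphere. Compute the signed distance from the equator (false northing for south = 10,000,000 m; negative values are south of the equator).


For southern: actual = 4636636 - 10000000 = -5363364 m

-5363364 m


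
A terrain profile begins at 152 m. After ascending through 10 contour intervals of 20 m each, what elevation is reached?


elevation = 152 + 10 * 20 = 352 m

352 m


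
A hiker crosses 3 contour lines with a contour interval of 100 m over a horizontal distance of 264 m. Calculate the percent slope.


elevation change = 3 * 100 = 300 m
slope = 300 / 264 * 100 = 113.6%

113.6%


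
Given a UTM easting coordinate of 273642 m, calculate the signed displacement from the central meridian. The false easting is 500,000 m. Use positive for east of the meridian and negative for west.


displacement = 273642 - 500000 = -226358 m

-226358 m


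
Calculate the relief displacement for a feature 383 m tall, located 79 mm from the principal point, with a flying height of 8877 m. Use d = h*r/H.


d = h * r / H = 383 * 79 / 8877 = 3.41 mm

3.41 mm


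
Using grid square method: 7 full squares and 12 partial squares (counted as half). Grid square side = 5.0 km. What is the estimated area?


effective squares = 7 + 12 * 0.5 = 13.0
area = 13.0 * 25.0 = 325.0 km^2

325.0 km^2


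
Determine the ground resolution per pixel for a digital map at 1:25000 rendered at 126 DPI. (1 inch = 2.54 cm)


pixel_cm = 2.54 / 126 ≈ 0.020159 cm
ground = pixel_cm * 25000 / 100 = 2.54 * 25000 / (126 * 100) = 63500 / 12600 ≈ 5.04 m

5.04 m


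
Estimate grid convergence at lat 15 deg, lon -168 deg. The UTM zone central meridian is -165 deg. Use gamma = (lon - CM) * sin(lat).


gamma = (-168 - -165) * sin(15) = -3 * 0.258819 = -0.776 degrees

-0.776 degrees


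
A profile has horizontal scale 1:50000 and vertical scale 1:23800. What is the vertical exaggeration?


VE = horizontal_scale / vertical_scale = 50000 / 23800 ≈ 2.1

2.1x


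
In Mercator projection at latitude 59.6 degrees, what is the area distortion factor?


area_distortion = 1/cos^2(59.6) = 3.905

3.905


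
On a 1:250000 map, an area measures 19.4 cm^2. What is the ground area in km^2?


ground_area = 19.4 * (250000/100)^2 = 121250000.0 m^2 = 121.25 km^2

121.25 km^2


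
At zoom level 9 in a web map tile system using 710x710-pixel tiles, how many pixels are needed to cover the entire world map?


tiles per axis = 2^9 = 512
total tiles = 512^2 = 262144
pixels per axis = 512 * 710 = 363520
total pixels = 363520^2 = 132146790400

132146790400 pixels


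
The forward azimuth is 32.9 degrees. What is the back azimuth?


back azimuth = (32.9 + 180) mod 360 = 212.9 degrees

212.9 degrees


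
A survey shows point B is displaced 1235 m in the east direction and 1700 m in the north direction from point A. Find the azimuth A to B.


az = atan2(1235, 1700) = 36.0 deg
adjusted to 0-360: 36.0 degrees

36.0 degrees


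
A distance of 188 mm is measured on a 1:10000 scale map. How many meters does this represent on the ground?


ground = 188 mm * 10000 / 1000 = 1880.0 m

1880.0 m


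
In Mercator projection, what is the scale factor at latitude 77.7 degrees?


SF = 1 / cos(77.7) = 1 / 0.21303 = 4.694

4.694


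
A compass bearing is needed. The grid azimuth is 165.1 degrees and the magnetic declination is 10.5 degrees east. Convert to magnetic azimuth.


magnetic azimuth = grid azimuth - declination (east +ve)
mag_az = 165.1 - 10.5 = 154.6 degrees

154.6 degrees


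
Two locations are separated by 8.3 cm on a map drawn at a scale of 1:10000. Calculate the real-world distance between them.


ground = 8.3 cm * 10000 / 100 = 830.0 m

830.0 m


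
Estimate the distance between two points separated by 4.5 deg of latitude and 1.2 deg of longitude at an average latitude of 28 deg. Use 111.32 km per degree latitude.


dlat_km = 4.5 * 111.32 = 500.94
dlon_km = 1.2 * 111.32 * cos(28) ≈ 117.948
dist = sqrt(500.94^2 + 117.948^2) ≈ 514.6 km

514.6 km


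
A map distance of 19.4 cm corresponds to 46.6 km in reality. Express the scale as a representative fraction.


ground = 46.6 km = 4660000 cm; RF denominator = ground / map = 4660000 / 19.4 ≈ 240206; RF = 1:240206

1:240206


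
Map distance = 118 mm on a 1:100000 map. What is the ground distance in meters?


ground = 118 mm * 100000 / 1000 = 11800.0 m

11800.0 m


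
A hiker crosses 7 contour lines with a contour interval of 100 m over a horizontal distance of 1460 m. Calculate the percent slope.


elevation change = 7 * 100 = 700 m
slope = 700 / 1460 * 100 = 47.9%

47.9%


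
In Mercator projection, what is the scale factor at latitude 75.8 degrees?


SF = 1 / cos(75.8) = 1 / 0.245307 = 4.077

4.077


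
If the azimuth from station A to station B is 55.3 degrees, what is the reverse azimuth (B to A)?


back azimuth = (55.3 + 180) mod 360 = 235.3 degrees

235.3 degrees


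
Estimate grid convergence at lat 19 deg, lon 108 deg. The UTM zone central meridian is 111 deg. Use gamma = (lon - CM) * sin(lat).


gamma = (108 - 111) * sin(19) = -3 * 0.325568 = -0.977 degrees

-0.977 degrees


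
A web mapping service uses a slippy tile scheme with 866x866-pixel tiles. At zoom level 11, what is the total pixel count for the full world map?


tiles per axis = 2^11 = 2048
total tiles = 2048^2 = 4194304
pixels per axis = 2048 * 866 = 1773568
total pixels = 1773568^2 = 3145543450624

3145543450624 pixels


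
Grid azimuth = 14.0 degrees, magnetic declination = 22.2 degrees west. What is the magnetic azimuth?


magnetic azimuth = grid azimuth - declination (east +ve)
mag_az = 14.0 - -22.2 = 36.2 degrees

36.2 degrees


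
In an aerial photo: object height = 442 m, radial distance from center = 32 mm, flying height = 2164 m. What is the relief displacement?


d = h * r / H = 442 * 32 / 2164 = 6.54 mm

6.54 mm


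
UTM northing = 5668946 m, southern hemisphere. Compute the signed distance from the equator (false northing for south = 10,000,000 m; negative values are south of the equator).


For southern: actual = 5668946 - 10000000 = -4331054 m

-4331054 m


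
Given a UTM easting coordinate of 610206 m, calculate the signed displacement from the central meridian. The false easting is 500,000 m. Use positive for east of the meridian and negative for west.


displacement = 610206 - 500000 = 110206 m

110206 m


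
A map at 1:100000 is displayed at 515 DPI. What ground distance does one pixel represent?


pixel_cm = 2.54 / 515 ≈ 0.004932 cm
ground = pixel_cm * 100000 / 100 = 2.54 * 100000 / (515 * 100) = 254000 / 51500 ≈ 4.93 m

4.93 m


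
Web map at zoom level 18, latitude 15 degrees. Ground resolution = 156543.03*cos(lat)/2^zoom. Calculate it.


res = 156543.03 * cos(15) / 2^18 = 156543.03 * 0.96592583 / 262144 = 0.58 m/pixel

0.58 m/pixel


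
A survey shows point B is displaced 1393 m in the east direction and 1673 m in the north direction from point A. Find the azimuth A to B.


az = atan2(1393, 1673) = 39.8 deg
adjusted to 0-360: 39.8 degrees

39.8 degrees


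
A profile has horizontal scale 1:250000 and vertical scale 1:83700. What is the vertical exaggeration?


VE = horizontal_scale / vertical_scale = 250000 / 83700 ≈ 3.0

3.0x


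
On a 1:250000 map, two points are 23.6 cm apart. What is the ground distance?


ground = 23.6 cm * 250000 / 100 = 59000.0 m = 59.0 km

59.0 km


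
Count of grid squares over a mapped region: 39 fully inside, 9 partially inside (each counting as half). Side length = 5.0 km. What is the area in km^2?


effective squares = 39 + 9 * 0.5 = 43.5
area = 43.5 * 25.0 = 1087.5 km^2

1087.5 km^2


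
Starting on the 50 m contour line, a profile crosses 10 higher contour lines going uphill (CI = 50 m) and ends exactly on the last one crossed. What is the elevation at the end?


elevation = 50 + 10 * 50 = 550 m

550 m


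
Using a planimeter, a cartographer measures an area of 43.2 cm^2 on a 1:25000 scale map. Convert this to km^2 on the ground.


ground_area = 43.2 * (25000/100)^2 = 2700000.0 m^2 = 2.7 km^2

2.7 km^2


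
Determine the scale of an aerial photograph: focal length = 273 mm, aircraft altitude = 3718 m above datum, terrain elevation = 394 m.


scale = f / (H - h) = 273 mm / 3324 m = 273 / 3324000 = 1:12176

1:12176


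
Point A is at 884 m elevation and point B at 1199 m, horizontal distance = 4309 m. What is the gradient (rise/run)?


gradient = (1199 - 884) / 4309 = 315 / 4309 = 0.0731

0.0731


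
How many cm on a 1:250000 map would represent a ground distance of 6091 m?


map_cm = 6091 * 100 / 250000 = 2.4364 cm ≈ 2.44 cm

2.44 cm


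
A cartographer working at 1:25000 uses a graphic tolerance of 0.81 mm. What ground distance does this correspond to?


ground = 0.81 mm * 25000 / 1000 = 20.25 m

20.25 m


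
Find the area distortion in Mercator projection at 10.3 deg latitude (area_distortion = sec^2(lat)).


area_distortion = 1/cos^2(10.3) = 1.033

1.033


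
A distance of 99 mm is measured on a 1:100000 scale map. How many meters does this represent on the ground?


ground = 99 mm * 100000 / 1000 = 9900.0 m

9900.0 m


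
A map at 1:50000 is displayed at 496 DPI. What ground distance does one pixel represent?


pixel_cm = 2.54 / 496 ≈ 0.005121 cm
ground = pixel_cm * 50000 / 100 = 2.54 * 50000 / (496 * 100) = 127000 / 49600 ≈ 2.56 m

2.56 m


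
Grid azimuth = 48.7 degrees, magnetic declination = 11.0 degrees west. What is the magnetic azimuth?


magnetic azimuth = grid azimuth - declination (east +ve)
mag_az = 48.7 - -11.0 = 59.7 degrees

59.7 degrees


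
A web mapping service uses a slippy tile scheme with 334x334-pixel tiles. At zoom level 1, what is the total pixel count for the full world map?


tiles per axis = 2^1 = 2
total tiles = 2^2 = 4
pixels per axis = 2 * 334 = 668
total pixels = 668^2 = 446224

446224 pixels


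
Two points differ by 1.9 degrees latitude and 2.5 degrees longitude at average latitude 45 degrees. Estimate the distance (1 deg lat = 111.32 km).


dlat_km = 1.9 * 111.32 = 211.508
dlon_km = 2.5 * 111.32 * cos(45) ≈ 196.788
dist = sqrt(211.508^2 + 196.788^2) ≈ 288.9 km

288.9 km


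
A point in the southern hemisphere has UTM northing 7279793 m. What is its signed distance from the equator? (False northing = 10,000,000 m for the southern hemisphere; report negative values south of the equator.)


For southern: actual = 7279793 - 10000000 = -2720207 m

-2720207 m


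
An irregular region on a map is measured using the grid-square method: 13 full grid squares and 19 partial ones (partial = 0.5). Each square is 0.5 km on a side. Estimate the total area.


effective squares = 13 + 19 * 0.5 = 22.5
area = 22.5 * 0.25 = 5.625 km^2

5.625 km^2
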